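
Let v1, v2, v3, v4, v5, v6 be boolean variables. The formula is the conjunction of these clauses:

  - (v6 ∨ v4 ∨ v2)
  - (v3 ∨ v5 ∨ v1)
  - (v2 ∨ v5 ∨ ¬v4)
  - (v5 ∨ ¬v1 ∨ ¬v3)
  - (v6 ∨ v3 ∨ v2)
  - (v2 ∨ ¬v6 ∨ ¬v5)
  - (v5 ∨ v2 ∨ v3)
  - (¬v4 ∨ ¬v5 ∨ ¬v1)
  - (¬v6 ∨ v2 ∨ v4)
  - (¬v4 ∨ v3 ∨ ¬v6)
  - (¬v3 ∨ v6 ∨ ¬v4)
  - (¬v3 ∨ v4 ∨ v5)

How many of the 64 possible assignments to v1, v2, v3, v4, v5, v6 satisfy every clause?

14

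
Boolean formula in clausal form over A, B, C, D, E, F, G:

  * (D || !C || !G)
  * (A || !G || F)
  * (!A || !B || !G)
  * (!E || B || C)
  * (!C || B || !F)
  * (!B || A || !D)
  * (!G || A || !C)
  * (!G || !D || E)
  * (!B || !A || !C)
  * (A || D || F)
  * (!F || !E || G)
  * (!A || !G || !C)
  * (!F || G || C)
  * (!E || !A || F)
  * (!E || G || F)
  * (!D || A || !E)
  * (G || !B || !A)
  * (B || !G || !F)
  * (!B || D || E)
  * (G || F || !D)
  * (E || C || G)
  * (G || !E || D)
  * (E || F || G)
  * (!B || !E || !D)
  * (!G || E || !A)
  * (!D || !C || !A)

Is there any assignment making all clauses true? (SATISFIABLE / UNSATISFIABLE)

SATISFIABLE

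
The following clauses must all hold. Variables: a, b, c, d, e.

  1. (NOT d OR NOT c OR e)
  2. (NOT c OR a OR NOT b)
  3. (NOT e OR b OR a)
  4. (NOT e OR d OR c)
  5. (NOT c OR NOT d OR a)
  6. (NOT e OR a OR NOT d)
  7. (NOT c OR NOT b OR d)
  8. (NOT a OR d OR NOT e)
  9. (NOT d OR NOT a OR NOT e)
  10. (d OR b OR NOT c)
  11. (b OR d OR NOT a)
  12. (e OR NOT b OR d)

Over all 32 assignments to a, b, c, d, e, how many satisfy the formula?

Satisfying assignments:
  a=F b=F c=F d=F e=F
  a=F b=F c=F d=T e=F
  a=F b=T c=F d=T e=F
  a=T b=F c=F d=T e=F
  a=T b=T c=F d=T e=F
Count: 5.

5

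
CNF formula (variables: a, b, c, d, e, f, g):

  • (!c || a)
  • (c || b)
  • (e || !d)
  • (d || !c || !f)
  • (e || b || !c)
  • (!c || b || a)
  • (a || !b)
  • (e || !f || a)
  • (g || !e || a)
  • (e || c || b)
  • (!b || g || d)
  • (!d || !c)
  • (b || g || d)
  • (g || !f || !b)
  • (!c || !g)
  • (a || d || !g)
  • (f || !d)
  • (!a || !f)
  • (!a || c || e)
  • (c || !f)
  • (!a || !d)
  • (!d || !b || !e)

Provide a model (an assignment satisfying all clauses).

a=1  b=1  c=0  d=0  e=1  f=0  g=1

Check each clause:
  1. (a || !c) — a is true.
  2. (b || c) — b is true.
  3. (e || !d) — !d is true.
  4. (d || !f || !c) — !f is true.
  5. (b || e || !c) — e is true.
  6. (a || b || !c) — a is true.
  7. (a || !b) — a is true.
  8. (e || !f || a) — a is true.
  9. (g || !e || a) — a is true.
  10. (c || e || b) — b is true.
  11. (!b || d || g) — g is true.
  12. (!d || !c) — !d is true.
  13. (g || b || d) — b is true.
  14. (g || !f || !b) — !f is true.
  15. (!c || !g) — !c is true.
  16. (d || !g || a) — a is true.
  17. (f || !d) — !d is true.
  18. (!a || !f) — !f is true.
  19. (c || !a || e) — e is true.
  20. (!f || c) — !f is true.
  21. (!a || !d) — !d is true.
  22. (!e || !d || !b) — !d is true.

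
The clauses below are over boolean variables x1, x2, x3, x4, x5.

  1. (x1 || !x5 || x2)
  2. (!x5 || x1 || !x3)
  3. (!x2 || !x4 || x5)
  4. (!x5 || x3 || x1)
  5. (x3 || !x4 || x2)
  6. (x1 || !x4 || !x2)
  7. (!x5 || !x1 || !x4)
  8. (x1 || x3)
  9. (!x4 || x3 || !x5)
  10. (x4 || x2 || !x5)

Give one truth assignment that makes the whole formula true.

x1=False, x2=True, x3=True, x4=False, x5=False

Set x1 = False and propagate.
  then x3 is forced to True.
  then x5 is forced to False.
Try x2 = True.
  then x4 is forced to False.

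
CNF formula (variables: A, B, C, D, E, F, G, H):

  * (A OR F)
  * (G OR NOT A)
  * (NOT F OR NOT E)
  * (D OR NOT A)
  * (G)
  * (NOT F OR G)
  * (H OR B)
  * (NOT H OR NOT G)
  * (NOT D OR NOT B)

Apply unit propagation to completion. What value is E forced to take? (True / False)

False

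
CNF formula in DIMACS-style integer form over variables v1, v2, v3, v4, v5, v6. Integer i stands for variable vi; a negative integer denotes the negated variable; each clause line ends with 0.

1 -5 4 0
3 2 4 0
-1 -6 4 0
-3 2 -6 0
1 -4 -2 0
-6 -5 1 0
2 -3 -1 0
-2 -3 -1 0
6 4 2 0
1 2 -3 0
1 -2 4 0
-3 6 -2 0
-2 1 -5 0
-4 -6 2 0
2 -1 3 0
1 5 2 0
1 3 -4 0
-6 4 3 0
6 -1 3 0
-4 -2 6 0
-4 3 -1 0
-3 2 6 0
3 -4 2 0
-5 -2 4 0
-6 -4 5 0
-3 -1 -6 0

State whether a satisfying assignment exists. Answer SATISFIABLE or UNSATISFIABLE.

v2 = True:
  v1 = True:
    propagation gives v3=False, v6=True, v4=True; an empty clause results — contradiction.
  v1 = False:
    propagation gives v4=False; an empty clause results — contradiction.
v2 = False:
  v3 = True:
    propagation gives v6=False; an empty clause results — contradiction.
  v3 = False:
    propagation gives v4=True; an empty clause results — contradiction.
Every branch closes, so no satisfying assignment exists.

UNSATISFIABLE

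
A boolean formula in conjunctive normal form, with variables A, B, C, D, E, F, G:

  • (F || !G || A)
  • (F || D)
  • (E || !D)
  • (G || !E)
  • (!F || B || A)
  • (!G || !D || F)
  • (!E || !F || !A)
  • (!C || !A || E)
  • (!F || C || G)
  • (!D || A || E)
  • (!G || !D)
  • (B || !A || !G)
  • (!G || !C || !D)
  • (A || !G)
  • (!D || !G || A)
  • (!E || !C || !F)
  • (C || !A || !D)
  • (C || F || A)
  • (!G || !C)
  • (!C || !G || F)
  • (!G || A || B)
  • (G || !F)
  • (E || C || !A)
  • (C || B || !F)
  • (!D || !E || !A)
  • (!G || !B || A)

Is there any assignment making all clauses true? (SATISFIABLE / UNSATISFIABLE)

UNSATISFIABLE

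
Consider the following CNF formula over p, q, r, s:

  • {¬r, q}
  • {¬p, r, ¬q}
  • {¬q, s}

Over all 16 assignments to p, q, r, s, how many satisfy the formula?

Satisfying assignments:
  p=0 q=0 r=0 s=0
  p=0 q=0 r=0 s=1
  p=0 q=1 r=0 s=1
  p=0 q=1 r=1 s=1
  p=1 q=0 r=0 s=0
  p=1 q=0 r=0 s=1
  p=1 q=1 r=1 s=1
That's 7 in total.

7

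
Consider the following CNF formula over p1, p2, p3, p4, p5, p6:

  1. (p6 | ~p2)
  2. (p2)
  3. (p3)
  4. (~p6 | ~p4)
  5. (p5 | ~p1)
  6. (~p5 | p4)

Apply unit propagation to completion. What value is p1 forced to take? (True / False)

(p2) is a unit clause: p2 = True.
From (p6 | ~p2) and p2 = True: p6 = True.
(p3) stands alone — p3 = True.
From (~p4 | ~p6) and p6 = True: p4 = False.
In (p4 | ~p5), p4 is now false; ~p5 must hold, so p5 = False.
From (~p1 | p5) and p5 = False: p1 = False.

False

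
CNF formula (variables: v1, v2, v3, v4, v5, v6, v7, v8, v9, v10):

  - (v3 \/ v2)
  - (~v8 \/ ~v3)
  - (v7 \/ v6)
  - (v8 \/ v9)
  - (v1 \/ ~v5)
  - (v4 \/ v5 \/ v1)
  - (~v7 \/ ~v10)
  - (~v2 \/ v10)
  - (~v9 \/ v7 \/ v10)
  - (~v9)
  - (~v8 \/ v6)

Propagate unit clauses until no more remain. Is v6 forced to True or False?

True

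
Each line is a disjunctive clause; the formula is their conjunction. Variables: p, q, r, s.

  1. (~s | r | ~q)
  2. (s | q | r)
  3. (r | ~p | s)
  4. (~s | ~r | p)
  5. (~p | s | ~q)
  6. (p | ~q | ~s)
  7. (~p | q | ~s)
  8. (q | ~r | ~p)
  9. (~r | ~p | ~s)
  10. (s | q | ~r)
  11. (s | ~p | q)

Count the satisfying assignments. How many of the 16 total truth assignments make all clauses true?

3

The models are:
  p=F q=F r=F s=T
  p=F q=T r=F s=F
  p=F q=T r=T s=F
That's 3 in total.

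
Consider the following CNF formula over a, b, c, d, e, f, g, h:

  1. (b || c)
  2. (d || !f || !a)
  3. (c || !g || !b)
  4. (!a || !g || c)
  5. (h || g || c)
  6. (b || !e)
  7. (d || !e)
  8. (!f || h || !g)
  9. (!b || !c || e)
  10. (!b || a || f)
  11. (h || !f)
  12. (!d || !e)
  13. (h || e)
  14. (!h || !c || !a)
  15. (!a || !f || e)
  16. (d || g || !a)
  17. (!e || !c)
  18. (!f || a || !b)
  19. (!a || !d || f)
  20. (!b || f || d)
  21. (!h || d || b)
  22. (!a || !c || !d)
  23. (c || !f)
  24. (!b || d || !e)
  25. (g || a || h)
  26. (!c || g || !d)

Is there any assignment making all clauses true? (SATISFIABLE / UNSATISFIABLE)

SATISFIABLE

Branch on a: take a = False.
Try b = False.
  then c is forced to True.
  then e is forced to False.
  then h is forced to True.
  then d is forced to True.
  then g is forced to True.
f is now unconstrained; take f = True.
So a=False, b=False, c=True, d=True, e=False, f=True, g=True, h=True is a satisfying assignment.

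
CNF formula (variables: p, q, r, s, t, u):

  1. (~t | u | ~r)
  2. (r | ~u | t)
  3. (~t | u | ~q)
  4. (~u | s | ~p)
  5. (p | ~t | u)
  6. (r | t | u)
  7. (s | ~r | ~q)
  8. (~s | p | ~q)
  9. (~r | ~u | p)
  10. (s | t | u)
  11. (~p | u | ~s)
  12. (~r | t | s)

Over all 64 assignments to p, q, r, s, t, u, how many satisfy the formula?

11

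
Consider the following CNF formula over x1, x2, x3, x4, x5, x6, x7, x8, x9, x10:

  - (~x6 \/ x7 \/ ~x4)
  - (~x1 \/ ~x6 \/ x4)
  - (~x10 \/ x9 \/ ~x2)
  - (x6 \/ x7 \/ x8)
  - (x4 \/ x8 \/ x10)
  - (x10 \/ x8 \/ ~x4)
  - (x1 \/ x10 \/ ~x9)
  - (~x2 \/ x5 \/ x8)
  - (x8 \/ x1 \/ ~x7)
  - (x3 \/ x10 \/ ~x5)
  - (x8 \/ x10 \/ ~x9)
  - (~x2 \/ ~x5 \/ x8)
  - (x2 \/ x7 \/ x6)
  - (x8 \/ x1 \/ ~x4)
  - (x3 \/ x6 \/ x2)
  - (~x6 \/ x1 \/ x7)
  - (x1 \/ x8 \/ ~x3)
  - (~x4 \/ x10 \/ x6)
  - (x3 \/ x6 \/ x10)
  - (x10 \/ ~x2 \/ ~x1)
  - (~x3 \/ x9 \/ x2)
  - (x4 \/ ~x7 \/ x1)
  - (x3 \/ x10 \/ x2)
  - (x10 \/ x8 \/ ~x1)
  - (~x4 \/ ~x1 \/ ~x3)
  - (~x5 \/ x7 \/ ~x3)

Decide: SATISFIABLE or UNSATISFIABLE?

SATISFIABLE

Pure literal: x8 appears only positively; assign x8 = True.
Branch on x1: take x1 = False.
Try x2 = False.
Try x3 = False.
  then x6 is forced to True.
  then x7 is forced to True.
  then x4 is forced to True.
  then x10 is forced to True.
x5, x9 are now unconstrained; take x5 = True, x9 = False.
Every clause has at least one true literal under this assignment.
So x1 = F, x2 = F, x3 = F, x4 = T, x5 = T, x6 = T, x7 = T, x8 = T, x9 = F, x10 = T is a satisfying assignment.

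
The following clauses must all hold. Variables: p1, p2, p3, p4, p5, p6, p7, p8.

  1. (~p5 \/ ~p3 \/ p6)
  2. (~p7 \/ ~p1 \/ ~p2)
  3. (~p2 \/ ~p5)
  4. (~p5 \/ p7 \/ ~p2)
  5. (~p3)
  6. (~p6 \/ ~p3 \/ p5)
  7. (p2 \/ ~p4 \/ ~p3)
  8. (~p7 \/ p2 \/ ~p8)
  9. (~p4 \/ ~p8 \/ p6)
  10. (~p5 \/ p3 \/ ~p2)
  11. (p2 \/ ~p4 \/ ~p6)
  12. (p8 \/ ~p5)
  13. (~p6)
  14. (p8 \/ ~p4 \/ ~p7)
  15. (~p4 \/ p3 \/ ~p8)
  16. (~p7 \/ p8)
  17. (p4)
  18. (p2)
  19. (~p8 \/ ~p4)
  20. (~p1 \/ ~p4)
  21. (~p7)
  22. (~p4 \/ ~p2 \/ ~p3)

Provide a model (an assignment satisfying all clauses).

The clause (~p3) is unit: p3 must be False.
(~p6) is a unit clause, so p6 = False.
(p4) is a unit clause, so p4 = True.
(~p8) is a unit clause, so p8 = False.
(~p5) is a unit clause, so p5 = False.
The clause (~p7) is unit: p7 must be False.
The clause (p2) is unit: p2 must be True.
The clause (~p1) is unit: p1 must be False.
Check each clause:
  1. (p6 \/ ~p5 \/ ~p3) — ~p5 is true.
  2. (~p1 \/ ~p2 \/ ~p7) — ~p7 is true.
  3. (~p2 \/ ~p5) — ~p5 is true.
  4. (~p5 \/ p7 \/ ~p2) — ~p5 is true.
  5. (~p3) — ~p3 is true.
  6. (~p6 \/ p5 \/ ~p3) — ~p3 is true.
  7. (p2 \/ ~p3 \/ ~p4) — p2 is true.
  8. (~p8 \/ ~p7 \/ p2) — ~p8 is true.
  9. (p6 \/ ~p4 \/ ~p8) — ~p8 is true.
  10. (~p2 \/ p3 \/ ~p5) — ~p5 is true.
  11. (~p6 \/ p2 \/ ~p4) — p2 is true.
  12. (p8 \/ ~p5) — ~p5 is true.
  13. (~p6) — ~p6 is true.
  14. (p8 \/ ~p4 \/ ~p7) — ~p7 is true.
  15. (~p4 \/ ~p8 \/ p3) — ~p8 is true.
  16. (p8 \/ ~p7) — ~p7 is true.
  17. (p4) — p4 is true.
  18. (p2) — p2 is true.
  19. (~p8 \/ ~p4) — ~p8 is true.
  20. (~p1 \/ ~p4) — ~p1 is true.
  21. (~p7) — ~p7 is true.
  22. (~p3 \/ ~p2 \/ ~p4) — ~p3 is true.

p1=F, p2=T, p3=F, p4=T, p5=F, p6=F, p7=F, p8=F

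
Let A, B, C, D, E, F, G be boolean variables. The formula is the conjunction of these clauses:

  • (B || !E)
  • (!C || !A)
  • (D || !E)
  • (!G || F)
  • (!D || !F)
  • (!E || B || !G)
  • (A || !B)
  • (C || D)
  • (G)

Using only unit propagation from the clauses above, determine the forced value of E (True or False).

False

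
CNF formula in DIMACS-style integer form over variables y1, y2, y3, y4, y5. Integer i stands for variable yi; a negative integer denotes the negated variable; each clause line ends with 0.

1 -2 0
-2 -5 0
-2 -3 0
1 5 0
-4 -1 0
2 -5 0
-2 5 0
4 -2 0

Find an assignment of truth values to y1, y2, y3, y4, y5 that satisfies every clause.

y1=True, y2=False, y3=True, y4=False, y5=False

Branch on y1: take y1 = True.
  then y4 is forced to False.
  then y2 is forced to False.
  then y5 is forced to False.
y3 is now unconstrained; take y3 = True.
Check each clause:
  1. (¬y2 ∨ y1) — y1 is true.
  2. (¬y2 ∨ ¬y5) — ¬y5 is true.
  3. (¬y2 ∨ ¬y3) — ¬y2 is true.
  4. (y1 ∨ y5) — y1 is true.
  5. (¬y1 ∨ ¬y4) — ¬y4 is true.
  6. (¬y5 ∨ y2) — ¬y5 is true.
  7. (¬y2 ∨ y5) — ¬y2 is true.
  8. (¬y2 ∨ y4) — ¬y2 is true.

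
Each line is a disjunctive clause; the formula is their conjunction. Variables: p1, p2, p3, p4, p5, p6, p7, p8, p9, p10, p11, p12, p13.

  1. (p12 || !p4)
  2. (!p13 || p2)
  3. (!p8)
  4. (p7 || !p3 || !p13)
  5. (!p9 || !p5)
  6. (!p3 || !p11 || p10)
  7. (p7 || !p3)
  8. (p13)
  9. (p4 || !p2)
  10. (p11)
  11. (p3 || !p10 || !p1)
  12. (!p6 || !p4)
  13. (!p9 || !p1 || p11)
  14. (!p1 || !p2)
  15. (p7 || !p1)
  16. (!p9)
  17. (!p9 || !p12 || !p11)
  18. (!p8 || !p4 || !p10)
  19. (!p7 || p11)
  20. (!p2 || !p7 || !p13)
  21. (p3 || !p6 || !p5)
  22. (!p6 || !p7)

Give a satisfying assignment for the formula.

p1=False, p2=True, p3=False, p4=True, p5=False, p6=False, p7=False, p8=False, p9=False, p10=False, p11=True, p12=True, p13=True

The clause (!p8) is unit: p8 must be False.
The clause (p13) is unit: p13 must be True.
(p2) is a unit clause, so p2 = True.
The clause (p4) is unit: p4 must be True.
Unit propagation: (p12) forces p12 = True.
The clause (p11) is unit: p11 must be True.
Unit propagation: (!p6) forces p6 = False.
Unit propagation: (!p1) forces p1 = False.
Unit propagation: (!p9) forces p9 = False.
(!p7) is a unit clause, so p7 = False.
Unit propagation: (!p3) forces p3 = False.
p5, p10 are now unconstrained; take p5 = False, p10 = False.
Every clause has at least one true literal under this assignment.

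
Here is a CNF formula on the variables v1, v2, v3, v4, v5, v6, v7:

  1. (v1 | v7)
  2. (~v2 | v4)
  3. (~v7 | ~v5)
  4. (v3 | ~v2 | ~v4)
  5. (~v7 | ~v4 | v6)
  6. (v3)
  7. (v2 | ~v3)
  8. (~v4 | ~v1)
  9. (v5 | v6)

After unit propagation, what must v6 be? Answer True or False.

True

(v3) stands alone — v3 = True.
(v2 | ~v3): since v3 = True, the clause reduces to (v2). v2 = True.
From (v4 | ~v2) and v2 = True: v4 = True.
In (~v1 | ~v4), ~v4 is now false; ~v1 must hold, so v1 = False.
(v1 | v7): since v1 = False, the clause reduces to (v7). v7 = True.
(~v7 | ~v5): since v7 = True, the clause reduces to (~v5). v5 = False.
In (~v7 | ~v4 | v6), ~v7, ~v4 are now false; v6 must hold, so v6 = True.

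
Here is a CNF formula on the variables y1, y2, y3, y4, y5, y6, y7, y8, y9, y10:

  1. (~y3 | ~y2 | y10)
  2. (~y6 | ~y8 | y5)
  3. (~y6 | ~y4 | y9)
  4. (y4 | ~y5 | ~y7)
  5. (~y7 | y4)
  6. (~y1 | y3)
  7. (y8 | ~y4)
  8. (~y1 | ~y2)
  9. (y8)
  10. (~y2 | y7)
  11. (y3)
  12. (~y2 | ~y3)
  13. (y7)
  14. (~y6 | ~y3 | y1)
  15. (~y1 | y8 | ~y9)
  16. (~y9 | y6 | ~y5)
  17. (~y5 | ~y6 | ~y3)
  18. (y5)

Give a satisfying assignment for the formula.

y1=T, y2=F, y3=T, y4=T, y5=T, y6=F, y7=T, y8=T, y9=F, y10=F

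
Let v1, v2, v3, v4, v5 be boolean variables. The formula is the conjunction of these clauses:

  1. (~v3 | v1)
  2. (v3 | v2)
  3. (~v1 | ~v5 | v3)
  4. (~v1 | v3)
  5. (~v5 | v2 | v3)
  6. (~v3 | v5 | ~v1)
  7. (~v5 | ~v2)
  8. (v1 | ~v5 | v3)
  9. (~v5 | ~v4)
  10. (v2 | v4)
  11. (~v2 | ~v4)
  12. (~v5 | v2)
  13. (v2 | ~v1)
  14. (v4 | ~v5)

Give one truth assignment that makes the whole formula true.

v1=F, v2=T, v3=F, v4=F, v5=F

Check each clause:
  1. (~v3 | v1) — ~v3 is true.
  2. (v2 | v3) — v2 is true.
  3. (v3 | ~v5 | ~v1) — ~v5 is true.
  4. (v3 | ~v1) — ~v1 is true.
  5. (v2 | v3 | ~v5) — v2 is true.
  6. (v5 | ~v1 | ~v3) — ~v3 is true.
  7. (~v5 | ~v2) — ~v5 is true.
  8. (~v5 | v3 | v1) — ~v5 is true.
  9. (~v4 | ~v5) — ~v5 is true.
  10. (v4 | v2) — v2 is true.
  11. (~v2 | ~v4) — ~v4 is true.
  12. (v2 | ~v5) — v2 is true.
  13. (~v1 | v2) — v2 is true.
  14. (v4 | ~v5) — ~v5 is true.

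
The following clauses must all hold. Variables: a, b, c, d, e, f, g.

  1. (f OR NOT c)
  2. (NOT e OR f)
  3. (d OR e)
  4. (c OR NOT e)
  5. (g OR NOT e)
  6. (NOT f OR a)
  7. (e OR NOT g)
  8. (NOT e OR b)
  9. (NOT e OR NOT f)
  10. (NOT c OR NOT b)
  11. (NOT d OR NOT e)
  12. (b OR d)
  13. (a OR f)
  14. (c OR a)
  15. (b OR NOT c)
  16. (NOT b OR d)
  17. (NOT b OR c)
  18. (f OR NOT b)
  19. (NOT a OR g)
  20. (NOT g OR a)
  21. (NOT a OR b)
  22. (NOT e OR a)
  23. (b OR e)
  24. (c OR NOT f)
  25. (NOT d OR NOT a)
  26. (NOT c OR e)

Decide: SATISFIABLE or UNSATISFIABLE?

UNSATISFIABLE

e = True:
  propagation gives f=True; an empty clause results — contradiction.
e = False:
  propagation gives d=True, g=False, a=False, f=False; an empty clause results — contradiction.
Every branch closes, so no satisfying assignment exists.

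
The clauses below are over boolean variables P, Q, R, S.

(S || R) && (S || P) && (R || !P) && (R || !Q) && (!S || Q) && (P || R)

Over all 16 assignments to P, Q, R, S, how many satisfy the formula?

Satisfying assignments:
  P=F Q=T R=T S=T
  P=T Q=F R=T S=F
  P=T Q=T R=T S=F
  P=T Q=T R=T S=T
That's 4 in total.

4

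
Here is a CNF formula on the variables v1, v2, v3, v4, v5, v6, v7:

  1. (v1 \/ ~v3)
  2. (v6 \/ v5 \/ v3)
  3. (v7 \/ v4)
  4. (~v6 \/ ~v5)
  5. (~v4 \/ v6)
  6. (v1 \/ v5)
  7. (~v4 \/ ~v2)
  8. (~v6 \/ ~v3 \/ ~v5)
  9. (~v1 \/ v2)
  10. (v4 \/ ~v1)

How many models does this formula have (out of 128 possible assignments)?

2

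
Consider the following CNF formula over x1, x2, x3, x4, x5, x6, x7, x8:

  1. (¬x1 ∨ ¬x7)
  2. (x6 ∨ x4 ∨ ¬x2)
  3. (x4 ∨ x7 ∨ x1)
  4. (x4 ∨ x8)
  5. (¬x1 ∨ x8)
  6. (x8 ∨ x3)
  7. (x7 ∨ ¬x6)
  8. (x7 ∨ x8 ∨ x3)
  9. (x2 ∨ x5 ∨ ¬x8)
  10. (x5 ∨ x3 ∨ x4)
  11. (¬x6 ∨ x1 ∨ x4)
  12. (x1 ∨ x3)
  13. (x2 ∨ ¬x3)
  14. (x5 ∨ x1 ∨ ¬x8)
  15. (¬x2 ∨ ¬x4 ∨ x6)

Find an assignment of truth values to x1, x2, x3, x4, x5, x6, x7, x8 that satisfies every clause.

x1=F, x2=T, x3=T, x4=T, x5=T, x6=T, x7=T, x8=T

x5 occurs only positively in the remaining clauses — set x5 = True.
Branch on x1: take x1 = False.
  then x3 is forced to True.
  then x2 is forced to True.
Set x4 = True and propagate.
  then x6 is forced to True.
  then x7 is forced to True.
x8 is now unconstrained; take x8 = True.
Check each clause:
  1. (¬x1 ∨ ¬x7) — ¬x1 is true.
  2. (¬x2 ∨ x4 ∨ x6) — x4 is true.
  3. (x7 ∨ x4 ∨ x1) — x4 is true.
  4. (x4 ∨ x8) — x8 is true.
  5. (x8 ∨ ¬x1) — x8 is true.
  6. (x8 ∨ x3) — x8 is true.
  7. (x7 ∨ ¬x6) — x7 is true.
  8. (x8 ∨ x7 ∨ x3) — x8 is true.
  9. (¬x8 ∨ x5 ∨ x2) — x2 is true.
  10. (x3 ∨ x5 ∨ x4) — x3 is true.
  11. (x4 ∨ ¬x6 ∨ x1) — x4 is true.
  12. (x3 ∨ x1) — x3 is true.
  13. (x2 ∨ ¬x3) — x2 is true.
  14. (x5 ∨ x1 ∨ ¬x8) — x5 is true.
  15. (¬x4 ∨ ¬x2 ∨ x6) — x6 is true.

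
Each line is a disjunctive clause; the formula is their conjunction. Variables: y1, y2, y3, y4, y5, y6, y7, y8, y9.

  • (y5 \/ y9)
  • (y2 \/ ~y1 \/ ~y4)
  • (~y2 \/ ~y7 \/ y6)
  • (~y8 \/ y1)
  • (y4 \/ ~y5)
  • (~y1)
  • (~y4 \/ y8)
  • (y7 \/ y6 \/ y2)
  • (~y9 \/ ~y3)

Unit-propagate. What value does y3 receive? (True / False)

(~y1) is a unit clause: y1 = False.
In (y1 \/ ~y8), y1 is now false; ~y8 must hold, so y8 = False.
From (y8 \/ ~y4) and y8 = False: y4 = False.
In (~y5 \/ y4), y4 is now false; ~y5 must hold, so y5 = False.
From (y5 \/ y9) and y5 = False: y9 = True.
From (~y3 \/ ~y9) and y9 = True: y3 = False.

False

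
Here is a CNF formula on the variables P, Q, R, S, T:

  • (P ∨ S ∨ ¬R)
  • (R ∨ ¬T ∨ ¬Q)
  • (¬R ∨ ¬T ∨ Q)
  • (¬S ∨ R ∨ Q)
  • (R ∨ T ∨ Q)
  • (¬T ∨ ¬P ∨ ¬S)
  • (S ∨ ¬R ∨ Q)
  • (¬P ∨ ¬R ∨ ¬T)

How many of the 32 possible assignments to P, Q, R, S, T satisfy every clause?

12

Case analysis on R and Q:
  R=1, Q=1: remaining (P,S,T) ∈ {(0,1,0); (0,1,1); (1,0,0); (1,1,0)} — 4.
  R=1, Q=0: remaining (P,S,T) ∈ {(0,1,0); (1,1,0)} — 2.
  R=0, Q=1: remaining (P,S,T) ∈ {(0,0,0); (0,1,0); (1,0,0); (1,1,0)} — 4.
  R=0, Q=0: remaining (P,S,T) ∈ {(0,0,1); (1,0,1)} — 2.
Total: 4 + 2 + 4 + 2 = 12.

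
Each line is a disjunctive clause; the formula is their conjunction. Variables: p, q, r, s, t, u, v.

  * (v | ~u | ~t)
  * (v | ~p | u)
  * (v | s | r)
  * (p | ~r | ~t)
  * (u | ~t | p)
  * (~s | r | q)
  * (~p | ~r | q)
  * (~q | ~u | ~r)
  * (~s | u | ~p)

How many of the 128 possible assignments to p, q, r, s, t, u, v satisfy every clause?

36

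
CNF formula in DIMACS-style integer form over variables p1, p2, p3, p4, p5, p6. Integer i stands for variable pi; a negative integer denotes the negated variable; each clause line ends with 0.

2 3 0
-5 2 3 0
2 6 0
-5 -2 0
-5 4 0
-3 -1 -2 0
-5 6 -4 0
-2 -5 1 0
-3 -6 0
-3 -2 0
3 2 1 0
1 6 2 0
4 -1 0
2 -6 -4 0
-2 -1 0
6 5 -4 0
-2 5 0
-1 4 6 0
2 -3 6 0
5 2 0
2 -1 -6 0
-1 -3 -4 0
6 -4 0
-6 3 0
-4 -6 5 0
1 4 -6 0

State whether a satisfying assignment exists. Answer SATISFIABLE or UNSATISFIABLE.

UNSATISFIABLE

p2 = True:
  propagation gives p5=False; an empty clause results — contradiction.
p2 = False:
  propagation gives p3=True, p6=True; an empty clause results — contradiction.
Every branch closes, so no satisfying assignment exists.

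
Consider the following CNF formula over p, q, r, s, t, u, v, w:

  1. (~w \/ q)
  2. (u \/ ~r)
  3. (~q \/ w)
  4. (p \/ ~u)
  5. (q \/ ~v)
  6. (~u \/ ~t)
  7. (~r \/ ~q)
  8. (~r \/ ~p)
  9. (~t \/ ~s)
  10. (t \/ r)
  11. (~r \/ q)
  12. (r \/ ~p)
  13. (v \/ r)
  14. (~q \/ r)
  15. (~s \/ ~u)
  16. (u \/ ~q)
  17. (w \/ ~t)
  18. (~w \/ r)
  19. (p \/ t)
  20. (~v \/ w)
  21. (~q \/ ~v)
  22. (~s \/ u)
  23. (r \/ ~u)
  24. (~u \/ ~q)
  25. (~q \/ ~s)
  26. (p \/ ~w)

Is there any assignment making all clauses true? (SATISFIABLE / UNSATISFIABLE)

UNSATISFIABLE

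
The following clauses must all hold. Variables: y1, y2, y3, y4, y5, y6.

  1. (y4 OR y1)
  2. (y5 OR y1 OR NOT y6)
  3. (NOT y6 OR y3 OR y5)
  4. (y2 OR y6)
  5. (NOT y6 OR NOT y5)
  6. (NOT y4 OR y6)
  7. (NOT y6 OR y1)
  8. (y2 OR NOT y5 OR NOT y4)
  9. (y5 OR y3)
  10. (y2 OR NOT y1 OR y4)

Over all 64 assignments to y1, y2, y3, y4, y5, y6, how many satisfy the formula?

The models are:
  y1=T y2=F y3=T y4=T y5=F y6=T
  y1=T y2=T y3=F y4=F y5=T y6=F
  y1=T y2=T y3=T y4=F y5=F y6=F
  y1=T y2=T y3=T y4=F y5=F y6=T
  y1=T y2=T y3=T y4=F y5=T y6=F
  y1=T y2=T y3=T y4=T y5=F y6=T
That's 6 in total.

6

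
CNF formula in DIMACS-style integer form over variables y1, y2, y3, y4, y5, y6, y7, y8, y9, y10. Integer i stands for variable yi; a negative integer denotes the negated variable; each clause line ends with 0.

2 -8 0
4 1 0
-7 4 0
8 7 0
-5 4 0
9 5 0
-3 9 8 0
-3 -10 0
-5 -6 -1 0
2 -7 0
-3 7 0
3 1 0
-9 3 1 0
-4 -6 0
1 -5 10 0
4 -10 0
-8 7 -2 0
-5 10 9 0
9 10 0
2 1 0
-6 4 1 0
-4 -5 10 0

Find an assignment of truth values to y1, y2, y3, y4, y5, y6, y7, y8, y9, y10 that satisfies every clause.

y1 = 1  y2 = 1  y3 = 0  y4 = 1  y5 = 0  y6 = 0  y7 = 1  y8 = 1  y9 = 1  y10 = 0

y6 occurs only negated in the remaining clauses — set y6 = False.
Set y1 = True and propagate.
Try y2 = True.
Set y3 = False and propagate.
For the remaining variables, y4 = True, y5 = False, y7 = True, y8 = True, y9 = True, y10 = False works.
Check each clause:
  1. (y2 OR NOT y8) — y2 is true.
  2. (y4 OR y1) — y1 is true.
  3. (NOT y7 OR y4) — y4 is true.
  4. (y7 OR y8) — y8 is true.
  5. (NOT y5 OR y4) — NOT y5 is true.
  6. (y9 OR y5) — y9 is true.
  7. (y8 OR NOT y3 OR y9) — y8 is true.
  8. (NOT y3 OR NOT y10) — NOT y3 is true.
  9. (NOT y6 OR NOT y1 OR NOT y5) — NOT y6 is true.
  10. (NOT y7 OR y2) — y2 is true.
  11. (NOT y3 OR y7) — NOT y3 is true.
  12. (y3 OR y1) — y1 is true.
  13. (NOT y9 OR y1 OR y3) — y1 is true.
  14. (NOT y6 OR NOT y4) — NOT y6 is true.
  15. (y10 OR y1 OR NOT y5) — y1 is true.
  16. (NOT y10 OR y4) — y4 is true.
  17. (y7 OR NOT y2 OR NOT y8) — y7 is true.
  18. (y9 OR NOT y5 OR y10) — y9 is true.
  19. (y9 OR y10) — y9 is true.
  20. (y1 OR y2) — y1 is true.
  21. (y4 OR y1 OR NOT y6) — y1 is true.
  22. (NOT y4 OR NOT y5 OR y10) — NOT y5 is true.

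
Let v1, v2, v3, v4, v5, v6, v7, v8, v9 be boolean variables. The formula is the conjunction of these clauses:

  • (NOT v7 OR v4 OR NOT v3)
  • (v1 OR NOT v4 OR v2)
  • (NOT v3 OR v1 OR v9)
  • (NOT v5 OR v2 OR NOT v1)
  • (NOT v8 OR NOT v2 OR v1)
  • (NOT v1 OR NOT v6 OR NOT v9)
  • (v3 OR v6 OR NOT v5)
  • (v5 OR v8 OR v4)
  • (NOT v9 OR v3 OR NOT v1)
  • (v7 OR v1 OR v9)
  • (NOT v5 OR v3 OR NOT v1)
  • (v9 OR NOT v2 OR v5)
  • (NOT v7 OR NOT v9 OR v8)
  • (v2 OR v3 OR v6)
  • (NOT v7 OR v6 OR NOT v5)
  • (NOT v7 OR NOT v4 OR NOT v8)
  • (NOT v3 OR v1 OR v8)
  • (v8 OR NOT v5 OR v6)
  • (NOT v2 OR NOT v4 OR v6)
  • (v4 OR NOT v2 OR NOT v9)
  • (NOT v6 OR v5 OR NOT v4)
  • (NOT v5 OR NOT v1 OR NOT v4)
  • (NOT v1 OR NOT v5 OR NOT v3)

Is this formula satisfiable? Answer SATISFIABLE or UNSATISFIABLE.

Branch on v1: take v1 = False.
Branch on v2: take v2 = False.
  then v4 is forced to False.
Branch on v3: take v3 = True.
  then v7 is forced to False.
  then v9 is forced to True.
  then v8 is forced to True.
v5, v6 are now unconstrained; take v5 = False, v6 = False.
So v1 = False, v2 = False, v3 = True, v4 = False, v5 = False, v6 = False, v7 = False, v8 = True, v9 = True is a satisfying assignment.

SATISFIABLE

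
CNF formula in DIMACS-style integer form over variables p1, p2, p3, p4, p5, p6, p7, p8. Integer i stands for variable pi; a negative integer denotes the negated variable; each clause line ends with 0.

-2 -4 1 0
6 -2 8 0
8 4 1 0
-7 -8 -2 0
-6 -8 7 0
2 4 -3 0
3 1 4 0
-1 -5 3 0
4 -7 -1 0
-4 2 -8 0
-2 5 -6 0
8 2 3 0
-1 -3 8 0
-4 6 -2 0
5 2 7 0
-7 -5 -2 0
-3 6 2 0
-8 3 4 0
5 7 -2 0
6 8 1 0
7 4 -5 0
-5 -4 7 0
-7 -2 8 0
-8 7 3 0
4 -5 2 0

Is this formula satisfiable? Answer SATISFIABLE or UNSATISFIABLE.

SATISFIABLE

Set p1 = False and propagate.
Branch on p2: take p2 = False.
Try p3 = True.
  then p4 is forced to True.
  then p8 is forced to False.
  then p6 is forced to True.
For the remaining variables, p5 = False, p7 = True works.
Every clause has at least one true literal under this assignment.
So p1 = False, p2 = False, p3 = True, p4 = True, p5 = False, p6 = True, p7 = True, p8 = False is a satisfying assignment.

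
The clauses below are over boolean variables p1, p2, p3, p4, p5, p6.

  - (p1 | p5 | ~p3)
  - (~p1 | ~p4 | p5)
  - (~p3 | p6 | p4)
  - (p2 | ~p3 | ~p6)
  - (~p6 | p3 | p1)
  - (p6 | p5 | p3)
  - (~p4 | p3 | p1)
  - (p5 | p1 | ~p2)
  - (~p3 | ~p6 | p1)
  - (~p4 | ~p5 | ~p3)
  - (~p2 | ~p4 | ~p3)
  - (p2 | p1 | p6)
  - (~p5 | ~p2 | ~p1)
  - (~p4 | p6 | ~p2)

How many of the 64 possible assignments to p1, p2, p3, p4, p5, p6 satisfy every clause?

8

Case analysis on p3 and p1:
  p3=1, p1=1: remaining (p2,p4,p5,p6) ∈ {(1,0,0,1)} — 1.
  p3=1, p1=0: a clause becomes empty — 0.
  p3=0, p1=1: 6 of the 16 assignments to (p2,p4,p5,p6) work.
  p3=0, p1=0: remaining (p2,p4,p5,p6) ∈ {(1,0,1,0)} — 1.
Total: 1 + 0 + 6 + 1 = 8.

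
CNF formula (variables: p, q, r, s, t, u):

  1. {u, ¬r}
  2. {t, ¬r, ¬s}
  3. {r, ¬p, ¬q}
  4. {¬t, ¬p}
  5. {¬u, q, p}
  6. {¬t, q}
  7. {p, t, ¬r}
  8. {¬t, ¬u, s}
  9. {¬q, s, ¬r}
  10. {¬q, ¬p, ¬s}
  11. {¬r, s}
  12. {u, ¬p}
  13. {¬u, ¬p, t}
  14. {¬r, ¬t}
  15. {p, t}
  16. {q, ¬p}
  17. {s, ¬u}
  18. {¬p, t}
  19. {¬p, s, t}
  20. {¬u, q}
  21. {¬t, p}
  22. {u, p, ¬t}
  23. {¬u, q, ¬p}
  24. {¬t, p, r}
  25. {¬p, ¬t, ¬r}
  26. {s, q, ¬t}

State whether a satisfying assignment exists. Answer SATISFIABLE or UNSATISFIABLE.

UNSATISFIABLE

p = True:
  propagation gives t=False; an empty clause results — contradiction.
p = False:
  propagation gives t=True; an empty clause results — contradiction.
Every branch closes, so no satisfying assignment exists.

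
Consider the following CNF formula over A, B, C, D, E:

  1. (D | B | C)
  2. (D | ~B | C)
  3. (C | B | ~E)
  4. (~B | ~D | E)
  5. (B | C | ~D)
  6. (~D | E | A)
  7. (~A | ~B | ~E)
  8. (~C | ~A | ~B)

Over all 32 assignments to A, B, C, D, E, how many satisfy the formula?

Split on B, then C.
  B=1, C=1: remaining (A,D,E) ∈ {(0,0,0); (0,0,1); (0,1,1)} — 3.
  B=1, C=0: remaining (A,D,E) ∈ {(0,1,1)} — 1.
  B=0, C=1: 7 of the 8 assignments to (A,D,E) work.
  B=0, C=0: a clause becomes empty — 0.
Total: 3 + 1 + 7 + 0 = 11.

11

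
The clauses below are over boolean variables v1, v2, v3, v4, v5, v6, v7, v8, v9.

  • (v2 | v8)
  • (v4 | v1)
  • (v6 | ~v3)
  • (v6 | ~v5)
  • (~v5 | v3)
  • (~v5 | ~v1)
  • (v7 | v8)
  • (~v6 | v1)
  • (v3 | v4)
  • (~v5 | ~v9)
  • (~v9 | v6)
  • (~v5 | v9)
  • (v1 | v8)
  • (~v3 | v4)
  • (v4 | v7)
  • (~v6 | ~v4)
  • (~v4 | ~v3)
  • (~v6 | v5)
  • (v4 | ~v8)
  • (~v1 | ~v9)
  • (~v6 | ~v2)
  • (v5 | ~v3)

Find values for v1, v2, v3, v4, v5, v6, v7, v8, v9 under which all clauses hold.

v1=True, v2=False, v3=False, v4=True, v5=False, v6=False, v7=True, v8=True, v9=False

v7 occurs only positively in the remaining clauses — set v7 = True.
Branch on v1: take v1 = True.
  then v5 is forced to False.
  then v6 is forced to False.
  then v3 is forced to False.
  then v4 is forced to True.
  then v9 is forced to False.
Set v2 = False and propagate.
  then v8 is forced to True.
Every clause has at least one true literal under this assignment.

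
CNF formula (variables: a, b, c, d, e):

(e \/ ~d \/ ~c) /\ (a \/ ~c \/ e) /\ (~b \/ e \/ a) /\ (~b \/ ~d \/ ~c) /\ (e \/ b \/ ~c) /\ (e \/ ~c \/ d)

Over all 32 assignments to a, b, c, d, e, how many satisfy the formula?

Case analysis on c and e:
  c=T, e=T: a free; 3 ways for (b,d) × 2^1 = 6.
  c=T, e=F: a clause becomes empty — 0.
  c=F, e=T: a, b, d free → 2^3 = 8.
  c=F, e=F: d free; 3 ways for (a,b) × 2^1 = 6.
Total: 6 + 0 + 8 + 6 = 20.

20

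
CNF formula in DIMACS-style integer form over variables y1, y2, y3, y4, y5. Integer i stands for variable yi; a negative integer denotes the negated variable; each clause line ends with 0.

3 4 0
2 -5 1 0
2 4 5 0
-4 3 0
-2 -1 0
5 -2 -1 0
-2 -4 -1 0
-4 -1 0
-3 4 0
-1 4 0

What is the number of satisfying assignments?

Satisfying assignments:
  y1=F y2=F y3=T y4=T y5=F
  y1=F y2=T y3=T y4=T y5=F
  y1=F y2=T y3=T y4=T y5=T
Count: 3.

3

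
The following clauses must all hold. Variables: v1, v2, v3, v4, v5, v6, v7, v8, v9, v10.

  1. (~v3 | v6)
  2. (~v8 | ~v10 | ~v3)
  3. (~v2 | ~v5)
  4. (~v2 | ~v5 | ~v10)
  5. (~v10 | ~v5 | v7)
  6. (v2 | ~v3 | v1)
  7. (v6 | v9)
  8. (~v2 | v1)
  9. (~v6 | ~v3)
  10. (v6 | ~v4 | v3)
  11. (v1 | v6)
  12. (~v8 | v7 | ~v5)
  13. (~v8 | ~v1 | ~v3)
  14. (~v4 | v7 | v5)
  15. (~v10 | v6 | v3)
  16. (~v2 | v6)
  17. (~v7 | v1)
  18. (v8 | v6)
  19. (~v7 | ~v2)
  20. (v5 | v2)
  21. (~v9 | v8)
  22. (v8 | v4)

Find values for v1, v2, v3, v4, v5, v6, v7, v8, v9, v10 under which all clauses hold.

v1=True, v2=False, v3=False, v4=True, v5=True, v6=True, v7=False, v8=False, v9=False, v10=False

Check each clause:
  1. (~v3 | v6) — ~v3 is true.
  2. (~v3 | ~v10 | ~v8) — ~v8 is true.
  3. (~v5 | ~v2) — ~v2 is true.
  4. (~v2 | ~v5 | ~v10) — ~v10 is true.
  5. (v7 | ~v5 | ~v10) — ~v10 is true.
  6. (v2 | v1 | ~v3) — v1 is true.
  7. (v6 | v9) — v6 is true.
  8. (v1 | ~v2) — v1 is true.
  9. (~v6 | ~v3) — ~v3 is true.
  10. (~v4 | v6 | v3) — v6 is true.
  11. (v1 | v6) — v1 is true.
  12. (~v5 | v7 | ~v8) — ~v8 is true.
  13. (~v8 | ~v3 | ~v1) — ~v8 is true.
  14. (v5 | ~v4 | v7) — v5 is true.
  15. (v6 | ~v10 | v3) — ~v10 is true.
  16. (~v2 | v6) — v6 is true.
  17. (~v7 | v1) — ~v7 is true.
  18. (v6 | v8) — v6 is true.
  19. (~v7 | ~v2) — ~v7 is true.
  20. (v2 | v5) — v5 is true.
  21. (~v9 | v8) — ~v9 is true.
  22. (v8 | v4) — v4 is true.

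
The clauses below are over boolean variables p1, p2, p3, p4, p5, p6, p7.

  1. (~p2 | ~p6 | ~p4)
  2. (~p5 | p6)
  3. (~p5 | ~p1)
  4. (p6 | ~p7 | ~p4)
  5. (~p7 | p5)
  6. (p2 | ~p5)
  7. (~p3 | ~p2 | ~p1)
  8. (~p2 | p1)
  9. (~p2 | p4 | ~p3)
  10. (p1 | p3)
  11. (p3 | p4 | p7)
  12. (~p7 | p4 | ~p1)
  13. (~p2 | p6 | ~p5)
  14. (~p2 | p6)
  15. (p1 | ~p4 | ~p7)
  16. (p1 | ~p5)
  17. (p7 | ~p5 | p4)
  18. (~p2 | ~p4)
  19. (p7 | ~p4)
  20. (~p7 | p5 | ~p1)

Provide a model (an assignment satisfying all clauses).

p1=F, p2=F, p3=T, p4=F, p5=F, p6=T, p7=F

Branch on p1: take p1 = False.
  then p2 is forced to False.
  then p5 is forced to False.
  then p7 is forced to False.
  then p3 is forced to True.
  then p4 is forced to False.
p6 is now unconstrained; take p6 = True.
Check each clause:
  1. (~p2 | ~p4 | ~p6) — ~p4 is true.
  2. (~p5 | p6) — ~p5 is true.
  3. (~p1 | ~p5) — ~p5 is true.
  4. (p6 | ~p4 | ~p7) — ~p7 is true.
  5. (p5 | ~p7) — ~p7 is true.
  6. (~p5 | p2) — ~p5 is true.
  7. (~p1 | ~p3 | ~p2) — ~p1 is true.
  8. (p1 | ~p2) — ~p2 is true.
  9. (p4 | ~p3 | ~p2) — ~p2 is true.
  10. (p1 | p3) — p3 is true.
  11. (p4 | p7 | p3) — p3 is true.
  12. (~p1 | ~p7 | p4) — ~p7 is true.
  13. (p6 | ~p2 | ~p5) — ~p5 is true.
  14. (p6 | ~p2) — ~p2 is true.
  15. (p1 | ~p4 | ~p7) — ~p7 is true.
  16. (~p5 | p1) — ~p5 is true.
  17. (p7 | p4 | ~p5) — ~p5 is true.
  18. (~p4 | ~p2) — ~p4 is true.
  19. (p7 | ~p4) — ~p4 is true.
  20. (p5 | ~p1 | ~p7) — ~p7 is true.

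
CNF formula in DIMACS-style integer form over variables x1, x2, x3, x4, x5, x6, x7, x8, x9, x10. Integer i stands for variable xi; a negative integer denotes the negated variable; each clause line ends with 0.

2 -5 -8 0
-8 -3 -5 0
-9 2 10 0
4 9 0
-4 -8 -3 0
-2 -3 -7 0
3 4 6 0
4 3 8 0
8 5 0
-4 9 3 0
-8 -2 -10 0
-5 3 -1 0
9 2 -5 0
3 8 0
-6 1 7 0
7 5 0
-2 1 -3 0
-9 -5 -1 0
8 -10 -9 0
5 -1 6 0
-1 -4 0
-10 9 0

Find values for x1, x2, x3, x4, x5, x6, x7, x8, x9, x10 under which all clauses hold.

x1=F, x2=F, x3=F, x4=F, x5=F, x6=T, x7=T, x8=T, x9=T, x10=T

Branch on x1: take x1 = False.
The remaining clauses are satisfied by x2 = False, x3 = False, x4 = False, x5 = False, x6 = True, x7 = True, x8 = True, x9 = True, x10 = True.
Check each clause:
  1. (¬x8 ∨ x2 ∨ ¬x5) — ¬x5 is true.
  2. (¬x3 ∨ ¬x5 ∨ ¬x8) — ¬x5 is true.
  3. (x10 ∨ x2 ∨ ¬x9) — x10 is true.
  4. (x4 ∨ x9) — x9 is true.
  5. (¬x8 ∨ ¬x3 ∨ ¬x4) — ¬x4 is true.
  6. (¬x7 ∨ ¬x2 ∨ ¬x3) — ¬x3 is true.
  7. (x6 ∨ x3 ∨ x4) — x6 is true.
  8. (x3 ∨ x8 ∨ x4) — x8 is true.
  9. (x8 ∨ x5) — x8 is true.
  10. (x9 ∨ x3 ∨ ¬x4) — x9 is true.
  11. (¬x10 ∨ ¬x8 ∨ ¬x2) — ¬x2 is true.
  12. (¬x1 ∨ x3 ∨ ¬x5) — ¬x5 is true.
  13. (¬x5 ∨ x2 ∨ x9) — x9 is true.
  14. (x8 ∨ x3) — x8 is true.
  15. (x1 ∨ ¬x6 ∨ x7) — x7 is true.
  16. (x7 ∨ x5) — x7 is true.
  17. (¬x2 ∨ ¬x3 ∨ x1) — ¬x3 is true.
  18. (¬x9 ∨ ¬x1 ∨ ¬x5) — ¬x5 is true.
  19. (x8 ∨ ¬x10 ∨ ¬x9) — x8 is true.
  20. (x6 ∨ x5 ∨ ¬x1) — x6 is true.
  21. (¬x1 ∨ ¬x4) — ¬x4 is true.
  22. (x9 ∨ ¬x10) — x9 is true.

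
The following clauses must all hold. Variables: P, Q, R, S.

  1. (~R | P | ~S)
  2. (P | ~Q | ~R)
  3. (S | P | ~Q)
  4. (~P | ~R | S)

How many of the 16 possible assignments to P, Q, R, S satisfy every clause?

Split on P, then R.
  P=1, R=1: remaining (Q,S) ∈ {(0,1); (1,1)} — 2.
  P=1, R=0: remaining (Q,S) ∈ {(0,0); (0,1); (1,0); (1,1)} — 4.
  P=0, R=1: remaining (Q,S) ∈ {(0,0)} — 1.
  P=0, R=0: remaining (Q,S) ∈ {(0,0); (0,1); (1,1)} — 3.
Total: 2 + 4 + 1 + 3 = 10.

10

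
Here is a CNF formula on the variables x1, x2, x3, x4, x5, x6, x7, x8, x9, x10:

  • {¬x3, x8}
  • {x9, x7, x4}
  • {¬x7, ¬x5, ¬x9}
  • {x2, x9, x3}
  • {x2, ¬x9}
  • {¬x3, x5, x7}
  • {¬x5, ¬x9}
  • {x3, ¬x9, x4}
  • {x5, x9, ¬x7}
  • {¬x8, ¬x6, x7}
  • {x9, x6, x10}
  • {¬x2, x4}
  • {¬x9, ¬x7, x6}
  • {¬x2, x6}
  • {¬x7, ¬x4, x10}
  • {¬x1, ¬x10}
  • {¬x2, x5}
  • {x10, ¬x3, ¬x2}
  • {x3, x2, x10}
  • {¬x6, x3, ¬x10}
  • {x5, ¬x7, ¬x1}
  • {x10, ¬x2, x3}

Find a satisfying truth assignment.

Pure literal: x1 appears only negated; assign x1 = False.
Set x2 = False and propagate.
  then x9 is forced to False.
  then x3 is forced to True.
  then x8 is forced to True.
Try x4 = True.
Branch on x5: take x5 = True.
For the remaining variables, x6 = False, x7 = True, x10 = True works.

x1=False  x2=False  x3=True  x4=True  x5=True  x6=False  x7=True  x8=True  x9=False  x10=True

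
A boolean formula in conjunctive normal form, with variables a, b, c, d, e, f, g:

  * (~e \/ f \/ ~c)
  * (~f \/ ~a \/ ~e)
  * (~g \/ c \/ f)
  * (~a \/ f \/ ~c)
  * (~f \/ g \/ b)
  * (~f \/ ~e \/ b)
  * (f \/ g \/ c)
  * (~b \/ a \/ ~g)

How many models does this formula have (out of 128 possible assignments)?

Split on f, then c.
  f=1, c=1: d free; 6 ways for (a,b,e,g) × 2^1 = 12.
  f=1, c=0: d free; 6 ways for (a,b,e,g) × 2^1 = 12.
  f=0, c=1: d free; 3 ways for (a,b,e,g) × 2^1 = 6.
  f=0, c=0: a clause becomes empty — 0.
Total: 12 + 12 + 6 + 0 = 30.

30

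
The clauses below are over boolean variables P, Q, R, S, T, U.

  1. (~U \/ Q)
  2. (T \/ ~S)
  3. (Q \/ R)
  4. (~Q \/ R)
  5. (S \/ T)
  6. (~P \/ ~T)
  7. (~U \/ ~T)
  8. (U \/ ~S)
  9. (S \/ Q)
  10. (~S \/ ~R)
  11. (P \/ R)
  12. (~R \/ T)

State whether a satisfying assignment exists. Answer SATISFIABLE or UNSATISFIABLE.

SATISFIABLE

Branch on P: take P = False.
  then R is forced to True.
  then S is forced to False.
  then T is forced to True.
  then U is forced to False.
  then Q is forced to True.
So P=0, Q=1, R=1, S=0, T=1, U=0 is a satisfying assignment.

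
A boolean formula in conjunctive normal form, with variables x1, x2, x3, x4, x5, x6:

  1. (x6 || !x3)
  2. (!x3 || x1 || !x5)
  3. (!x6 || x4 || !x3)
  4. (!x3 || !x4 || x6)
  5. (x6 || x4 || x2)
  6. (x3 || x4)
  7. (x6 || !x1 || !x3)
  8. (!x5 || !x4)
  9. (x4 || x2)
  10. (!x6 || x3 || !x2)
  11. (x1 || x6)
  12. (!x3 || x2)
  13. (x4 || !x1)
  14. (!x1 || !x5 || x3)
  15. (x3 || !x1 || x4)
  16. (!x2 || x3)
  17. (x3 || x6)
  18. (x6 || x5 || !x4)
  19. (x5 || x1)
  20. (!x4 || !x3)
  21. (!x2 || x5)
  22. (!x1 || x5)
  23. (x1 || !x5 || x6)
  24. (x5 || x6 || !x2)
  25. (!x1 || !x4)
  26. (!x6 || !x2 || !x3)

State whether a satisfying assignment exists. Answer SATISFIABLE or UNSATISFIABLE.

UNSATISFIABLE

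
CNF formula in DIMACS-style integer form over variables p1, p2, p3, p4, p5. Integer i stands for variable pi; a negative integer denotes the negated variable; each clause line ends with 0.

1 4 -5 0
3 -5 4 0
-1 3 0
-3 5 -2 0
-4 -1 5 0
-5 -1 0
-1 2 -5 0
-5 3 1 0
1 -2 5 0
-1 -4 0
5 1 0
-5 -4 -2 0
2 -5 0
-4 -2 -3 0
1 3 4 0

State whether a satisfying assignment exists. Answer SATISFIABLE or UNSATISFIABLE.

SATISFIABLE

Branch on p1: take p1 = True.
  then p3 is forced to True.
  then p5 is forced to False.
  then p2 is forced to False.
  then p4 is forced to False.
So p1 = True  p2 = False  p3 = True  p4 = False  p5 = False is a satisfying assignment.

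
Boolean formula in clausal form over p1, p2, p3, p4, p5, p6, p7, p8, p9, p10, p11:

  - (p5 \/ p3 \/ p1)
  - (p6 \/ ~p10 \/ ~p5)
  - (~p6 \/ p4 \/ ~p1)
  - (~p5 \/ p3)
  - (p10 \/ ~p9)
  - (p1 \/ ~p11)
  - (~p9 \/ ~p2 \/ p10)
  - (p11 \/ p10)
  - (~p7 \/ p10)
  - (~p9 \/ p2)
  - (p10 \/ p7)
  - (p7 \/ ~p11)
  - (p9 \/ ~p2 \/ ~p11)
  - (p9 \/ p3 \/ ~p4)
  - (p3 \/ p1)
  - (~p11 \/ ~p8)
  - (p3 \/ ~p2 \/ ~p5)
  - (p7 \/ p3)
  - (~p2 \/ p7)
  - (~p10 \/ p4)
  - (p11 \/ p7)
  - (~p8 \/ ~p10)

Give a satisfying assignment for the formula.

p1=False, p2=False, p3=True, p4=True, p5=False, p6=True, p7=True, p8=False, p9=False, p10=True, p11=False

Pure literal: p3 appears only positively; assign p3 = True.
p8 occurs only negated in the remaining clauses — set p8 = False.
Set p1 = False and propagate.
  then p11 is forced to False.
  then p10 is forced to True.
  then p4 is forced to True.
  then p7 is forced to True.
Try p2 = False.
  then p9 is forced to False.
Set p5 = False and propagate.
p6 is now unconstrained; take p6 = True.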